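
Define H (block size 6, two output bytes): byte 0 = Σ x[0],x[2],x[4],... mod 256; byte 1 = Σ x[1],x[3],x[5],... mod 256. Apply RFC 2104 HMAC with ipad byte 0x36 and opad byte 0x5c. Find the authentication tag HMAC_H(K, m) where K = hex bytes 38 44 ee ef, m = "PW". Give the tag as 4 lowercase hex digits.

deff

Key hex bytes 38 44 ee ef is 4 bytes ≤ B = 6; zero-pad to 6 bytes: K' = 38 44 ee ef 00 00.
K' ⊕ ipad = 0e 72 d8 d9 36 36.  K' ⊕ opad = 64 18 b2 b3 5c 5c.
Inner input = (K'⊕ipad) ∥ m = 0e 72 d8 d9 36 36 ∥ 50 57.
Inner hash: even-index sum = 364 mod 256 = 108; odd-index sum = 472 mod 256 = 216 → 6c d8.
Outer input = (K'⊕opad) ∥ inner = 64 18 b2 b3 5c 5c ∥ 6c d8.
Outer hash (tag): even-index sum = 478 mod 256 = 222; odd-index sum = 511 mod 256 = 255 → de ff.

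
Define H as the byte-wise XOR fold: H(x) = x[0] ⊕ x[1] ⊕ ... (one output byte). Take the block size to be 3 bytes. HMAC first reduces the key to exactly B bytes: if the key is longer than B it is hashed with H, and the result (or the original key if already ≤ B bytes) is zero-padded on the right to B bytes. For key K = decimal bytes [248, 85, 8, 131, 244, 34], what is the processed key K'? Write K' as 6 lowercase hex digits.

|K| = 6 > B = 3, so first hash the key.
H(K): XOR f8⊕55⊕08⊕83⊕f4⊕22 = f0.
Zero-pad H(K) = f0 to 3 bytes: K' = f0 00 00.

f00000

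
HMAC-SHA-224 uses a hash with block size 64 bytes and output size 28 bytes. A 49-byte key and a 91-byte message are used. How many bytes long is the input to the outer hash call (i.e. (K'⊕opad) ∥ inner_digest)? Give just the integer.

92

Key is 49 ≤ 64 bytes, zero-padded: |K'| = 64.
Outer input = (K'⊕opad) ∥ H(inner) → 64 + 28 = 92 bytes.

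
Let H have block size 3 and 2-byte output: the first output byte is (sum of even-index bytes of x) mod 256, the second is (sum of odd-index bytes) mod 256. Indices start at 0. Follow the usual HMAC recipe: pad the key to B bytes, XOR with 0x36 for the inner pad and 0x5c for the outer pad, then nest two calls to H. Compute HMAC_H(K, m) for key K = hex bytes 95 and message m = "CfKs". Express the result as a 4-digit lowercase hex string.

Key hex bytes 95 is 1 byte ≤ B = 3; zero-pad to 3 bytes: K' = 95 00 00.
K' ⊕ ipad = a3 36 36.  K' ⊕ opad = c9 5c 5c.
Inner input = (K'⊕ipad) ∥ m = a3 36 36 ∥ 43 66 4b 73.
Inner hash: even-index sum = 434 mod 256 = 178; odd-index sum = 196 mod 256 = 196 → b2 c4.
Outer input = (K'⊕opad) ∥ inner = c9 5c 5c ∥ b2 c4.
Outer hash (tag): even-index sum = 489 mod 256 = 233; odd-index sum = 270 mod 256 = 14 → e9 0e.

e90e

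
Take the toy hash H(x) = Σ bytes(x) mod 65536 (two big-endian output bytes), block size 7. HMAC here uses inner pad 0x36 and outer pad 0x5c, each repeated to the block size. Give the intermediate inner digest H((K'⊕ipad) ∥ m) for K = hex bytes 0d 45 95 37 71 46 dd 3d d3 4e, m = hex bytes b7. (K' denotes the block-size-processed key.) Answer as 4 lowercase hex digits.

Key hex bytes 0d 45 95 37 71 46 dd 3d d3 4e is 10 bytes > B = 7, so hash it first: H(key) = 04 10, then zero-pad to 7 bytes: K' = 04 10 00 00 00 00 00.
K' ⊕ ipad = 32 26 36 36 36 36 36.
Inner input = 32 26 36 36 36 36 36 ∥ b7.
Inner hash: sum = 50+38+54+54+54+54+54+183 = 541 → 02 1d.

021d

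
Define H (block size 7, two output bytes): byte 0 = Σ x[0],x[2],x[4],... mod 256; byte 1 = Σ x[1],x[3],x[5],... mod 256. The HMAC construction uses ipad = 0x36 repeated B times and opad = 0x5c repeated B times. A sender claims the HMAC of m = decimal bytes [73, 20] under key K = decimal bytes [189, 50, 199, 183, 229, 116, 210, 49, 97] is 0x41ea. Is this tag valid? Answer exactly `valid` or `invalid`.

valid

Key decimal bytes [189, 50, 199, 183, 229, 116, 210, 49, 97] = bd 32 c7 b7 e5 74 d2 31 61 is 9 bytes > B = 7, so hash it first: H(key) = 9c 8e, then zero-pad to 7 bytes: K' = 9c 8e 00 00 00 00 00.
K' ⊕ ipad = aa b8 36 36 36 36 36; K' ⊕ opad = c0 d2 5c 5c 5c 5c 5c.
Inner hash: even-index sum = 352 mod 256 = 96; odd-index sum = 365 mod 256 = 109 → 60 6d.
Outer hash (recomputed tag): even-index sum = 577 mod 256 = 65; odd-index sum = 490 mod 256 = 234 → 41 ea.
Recomputed tag = 41ea; claimed = 41ea → match.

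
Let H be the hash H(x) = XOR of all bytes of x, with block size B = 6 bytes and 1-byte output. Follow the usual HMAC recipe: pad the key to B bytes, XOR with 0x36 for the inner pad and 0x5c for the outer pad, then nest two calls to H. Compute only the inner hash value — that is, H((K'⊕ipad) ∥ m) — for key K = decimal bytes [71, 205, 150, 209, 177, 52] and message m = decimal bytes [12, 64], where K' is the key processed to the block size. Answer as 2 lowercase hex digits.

Key decimal bytes [71, 205, 150, 209, 177, 52] = 47 cd 96 d1 b1 34 is exactly B = 6 bytes: K' = 47 cd 96 d1 b1 34.
K' ⊕ ipad = 71 fb a0 e7 87 02.
Inner input = 71 fb a0 e7 87 02 ∥ 0c 40.
Inner hash: XOR 71⊕fb⊕a0⊕e7⊕87⊕02⊕0c⊕40 = 04.

04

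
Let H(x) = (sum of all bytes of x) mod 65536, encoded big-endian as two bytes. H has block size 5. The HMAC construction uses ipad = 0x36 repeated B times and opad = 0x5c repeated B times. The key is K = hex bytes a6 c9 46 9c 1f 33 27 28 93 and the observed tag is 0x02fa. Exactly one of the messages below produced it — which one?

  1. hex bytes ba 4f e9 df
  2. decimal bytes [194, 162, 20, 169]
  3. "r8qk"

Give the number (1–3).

2

Key hex bytes a6 c9 46 9c 1f 33 27 28 93 is 9 bytes > B = 5, so hash it first: H(key) = 03 85, then zero-pad to 5 bytes: K' = 03 85 00 00 00.
K' ⊕ ipad = 35 b3 36 36 36; K' ⊕ opad = 5f d9 5c 5c 5c.
m1: inner = H(35 b3 36 36 36 ba 4f e9 df) = 04 5b; tag = H(5f d9 5c 5c 5c 04 5b) = 02ab
m2: inner = H(35 b3 36 36 36 c2 a2 14 a9) = 03 ab; tag = H(5f d9 5c 5c 5c 03 ab) = 02fa ← matches
m3: inner = H(35 b3 36 36 36 72 38 71 6b) = 03 10; tag = H(5f d9 5c 5c 5c 03 10) = 025f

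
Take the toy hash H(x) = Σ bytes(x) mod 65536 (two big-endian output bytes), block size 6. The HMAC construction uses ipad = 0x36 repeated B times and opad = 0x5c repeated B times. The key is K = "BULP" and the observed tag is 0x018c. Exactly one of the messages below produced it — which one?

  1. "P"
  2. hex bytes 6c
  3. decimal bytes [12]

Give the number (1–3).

2

Key "BULP" = 42 55 4c 50 is 4 bytes ≤ B = 6; zero-pad to 6 bytes: K' = 42 55 4c 50 00 00.
K' ⊕ ipad = 74 63 7a 66 36 36; K' ⊕ opad = 1e 09 10 0c 5c 5c.
m1: inner = H(74 63 7a 66 36 36 50) = 02 73; tag = H(1e 09 10 0c 5c 5c 02 73) = 0170
m2: inner = H(74 63 7a 66 36 36 6c) = 02 8f; tag = H(1e 09 10 0c 5c 5c 02 8f) = 018c ← matches
m3: inner = H(74 63 7a 66 36 36 0c) = 02 2f; tag = H(1e 09 10 0c 5c 5c 02 2f) = 012c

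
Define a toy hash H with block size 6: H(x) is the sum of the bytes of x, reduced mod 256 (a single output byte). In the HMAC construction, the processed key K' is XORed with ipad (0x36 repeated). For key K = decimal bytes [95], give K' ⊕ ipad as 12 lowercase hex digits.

693636363636

Key decimal bytes [95] = 5f is 1 byte ≤ B = 6; zero-pad to 6 bytes: K' = 5f 00 00 00 00 00.
XOR each byte with 0x36: 5f⊕36=69, 00⊕36=36, 00⊕36=36, 00⊕36=36, 00⊕36=36, 00⊕36=36.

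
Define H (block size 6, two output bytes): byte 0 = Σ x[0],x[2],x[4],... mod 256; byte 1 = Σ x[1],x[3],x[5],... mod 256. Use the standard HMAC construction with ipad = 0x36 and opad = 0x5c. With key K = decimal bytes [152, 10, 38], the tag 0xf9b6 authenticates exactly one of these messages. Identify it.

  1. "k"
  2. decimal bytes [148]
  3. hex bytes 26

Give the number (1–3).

1

Key decimal bytes [152, 10, 38] = 98 0a 26 is 3 bytes ≤ B = 6; zero-pad to 6 bytes: K' = 98 0a 26 00 00 00.
K' ⊕ ipad = ae 3c 10 36 36 36; K' ⊕ opad = c4 56 7a 5c 5c 5c.
m1: inner = H(ae 3c 10 36 36 36 6b) = 5f a8; tag = H(c4 56 7a 5c 5c 5c 5f a8) = f9b6 ← matches
m2: inner = H(ae 3c 10 36 36 36 94) = 88 a8; tag = H(c4 56 7a 5c 5c 5c 88 a8) = 22b6
m3: inner = H(ae 3c 10 36 36 36 26) = 1a a8; tag = H(c4 56 7a 5c 5c 5c 1a a8) = b4b6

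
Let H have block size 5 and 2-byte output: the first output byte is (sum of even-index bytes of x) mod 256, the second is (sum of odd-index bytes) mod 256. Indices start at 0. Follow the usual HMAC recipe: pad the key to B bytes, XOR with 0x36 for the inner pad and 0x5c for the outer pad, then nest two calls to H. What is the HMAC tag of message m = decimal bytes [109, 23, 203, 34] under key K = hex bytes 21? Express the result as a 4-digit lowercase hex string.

Key hex bytes 21 is 1 byte ≤ B = 5; zero-pad to 5 bytes: K' = 21 00 00 00 00.
K' ⊕ ipad = 17 36 36 36 36.  K' ⊕ opad = 7d 5c 5c 5c 5c.
Inner input = (K'⊕ipad) ∥ m = 17 36 36 36 36 ∥ 6d 17 cb 22.
Inner hash: even-index sum = 188 mod 256 = 188; odd-index sum = 420 mod 256 = 164 → bc a4.
Outer input = (K'⊕opad) ∥ inner = 7d 5c 5c 5c 5c ∥ bc a4.
Outer hash (tag): even-index sum = 473 mod 256 = 217; odd-index sum = 372 mod 256 = 116 → d9 74.

d974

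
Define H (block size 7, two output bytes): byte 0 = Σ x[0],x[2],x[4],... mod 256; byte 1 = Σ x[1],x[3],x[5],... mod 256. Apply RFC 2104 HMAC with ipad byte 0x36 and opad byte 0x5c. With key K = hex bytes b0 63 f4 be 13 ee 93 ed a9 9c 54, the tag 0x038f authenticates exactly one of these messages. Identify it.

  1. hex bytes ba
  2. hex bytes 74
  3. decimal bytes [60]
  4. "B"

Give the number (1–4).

Key hex bytes b0 63 f4 be 13 ee 93 ed a9 9c 54 is 11 bytes > B = 7, so hash it first: H(key) = 47 98, then zero-pad to 7 bytes: K' = 47 98 00 00 00 00 00.
K' ⊕ ipad = 71 ae 36 36 36 36 36; K' ⊕ opad = 1b c4 5c 5c 5c 5c 5c.
m1: inner = H(71 ae 36 36 36 36 36 ba) = 13 d4; tag = H(1b c4 5c 5c 5c 5c 5c 13 d4) = 038f ← matches
m2: inner = H(71 ae 36 36 36 36 36 74) = 13 8e; tag = H(1b c4 5c 5c 5c 5c 5c 13 8e) = bd8f
m3: inner = H(71 ae 36 36 36 36 36 3c) = 13 56; tag = H(1b c4 5c 5c 5c 5c 5c 13 56) = 858f
m4: inner = H(71 ae 36 36 36 36 36 42) = 13 5c; tag = H(1b c4 5c 5c 5c 5c 5c 13 5c) = 8b8f

1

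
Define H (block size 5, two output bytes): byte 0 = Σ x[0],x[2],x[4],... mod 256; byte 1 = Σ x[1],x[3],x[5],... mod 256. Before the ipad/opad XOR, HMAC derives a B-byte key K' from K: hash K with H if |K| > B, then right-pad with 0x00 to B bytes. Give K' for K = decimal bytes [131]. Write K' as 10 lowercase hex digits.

8300000000

Key decimal bytes [131] = 83 is 1 byte ≤ B = 5; zero-pad to 5 bytes: K' = 83 00 00 00 00.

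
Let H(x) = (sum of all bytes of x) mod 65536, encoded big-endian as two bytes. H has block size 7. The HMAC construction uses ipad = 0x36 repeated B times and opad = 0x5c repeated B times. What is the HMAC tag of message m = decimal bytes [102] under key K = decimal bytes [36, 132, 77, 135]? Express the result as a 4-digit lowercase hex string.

044a

Key decimal bytes [36, 132, 77, 135] = 24 84 4d 87 is 4 bytes ≤ B = 7; zero-pad to 7 bytes: K' = 24 84 4d 87 00 00 00.
K' ⊕ ipad = 12 b2 7b b1 36 36 36.  K' ⊕ opad = 78 d8 11 db 5c 5c 5c.
Inner input = (K'⊕ipad) ∥ m = 12 b2 7b b1 36 36 36 ∥ 66.
Inner hash: sum = 18+178+123+177+54+54+54+102 = 760 → 02 f8.
Outer input = (K'⊕opad) ∥ inner = 78 d8 11 db 5c 5c 5c ∥ 02 f8.
Outer hash (tag): sum = 120+216+17+219+92+92+92+2+248 = 1098 → 04 4a.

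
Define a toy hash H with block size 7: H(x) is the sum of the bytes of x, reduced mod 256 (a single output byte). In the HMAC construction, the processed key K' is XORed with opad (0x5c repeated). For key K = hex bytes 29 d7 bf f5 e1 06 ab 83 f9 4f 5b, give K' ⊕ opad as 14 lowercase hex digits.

305c5c5c5c5c5c

Key hex bytes 29 d7 bf f5 e1 06 ab 83 f9 4f 5b is 11 bytes > B = 7, so hash it first: H(key) = 6c, then zero-pad to 7 bytes: K' = 6c 00 00 00 00 00 00.
XOR each byte with 0x5c: 6c⊕5c=30, 00⊕5c=5c, 00⊕5c=5c, 00⊕5c=5c, 00⊕5c=5c, 00⊕5c=5c, 00⊕5c=5c.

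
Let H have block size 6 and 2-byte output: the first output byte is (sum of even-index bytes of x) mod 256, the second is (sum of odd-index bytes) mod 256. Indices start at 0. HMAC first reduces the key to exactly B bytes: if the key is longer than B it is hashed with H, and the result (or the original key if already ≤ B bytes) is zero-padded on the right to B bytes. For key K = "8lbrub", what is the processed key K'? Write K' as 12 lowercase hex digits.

Key "8lbrub" = 38 6c 62 72 75 62 is exactly B = 6 bytes: K' = 38 6c 62 72 75 62.

386c62727562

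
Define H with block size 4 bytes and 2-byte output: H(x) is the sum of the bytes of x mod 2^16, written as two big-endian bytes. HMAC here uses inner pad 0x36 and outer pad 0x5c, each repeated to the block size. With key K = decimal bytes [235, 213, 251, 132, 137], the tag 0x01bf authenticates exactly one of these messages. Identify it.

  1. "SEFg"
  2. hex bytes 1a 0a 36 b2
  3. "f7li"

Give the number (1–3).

Key decimal bytes [235, 213, 251, 132, 137] = eb d5 fb 84 89 is 5 bytes > B = 4, so hash it first: H(key) = 03 c8, then zero-pad to 4 bytes: K' = 03 c8 00 00.
K' ⊕ ipad = 35 fe 36 36; K' ⊕ opad = 5f 94 5c 5c.
m1: inner = H(35 fe 36 36 53 45 46 67) = 02 e4; tag = H(5f 94 5c 5c 02 e4) = 0291
m2: inner = H(35 fe 36 36 1a 0a 36 b2) = 02 ab; tag = H(5f 94 5c 5c 02 ab) = 0258
m3: inner = H(35 fe 36 36 66 37 6c 69) = 03 11; tag = H(5f 94 5c 5c 03 11) = 01bf ← matches

3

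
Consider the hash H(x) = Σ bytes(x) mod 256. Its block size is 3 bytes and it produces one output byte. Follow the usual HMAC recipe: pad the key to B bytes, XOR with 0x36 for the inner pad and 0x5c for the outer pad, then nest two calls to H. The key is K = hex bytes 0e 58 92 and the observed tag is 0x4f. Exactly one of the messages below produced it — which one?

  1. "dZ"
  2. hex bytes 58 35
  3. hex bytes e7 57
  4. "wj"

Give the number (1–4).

Key hex bytes 0e 58 92 is exactly B = 3 bytes: K' = 0e 58 92.
K' ⊕ ipad = 38 6e a4; K' ⊕ opad = 52 04 ce.
m1: inner = H(38 6e a4 64 5a) = 08; tag = H(52 04 ce 08) = 2c
m2: inner = H(38 6e a4 58 35) = d7; tag = H(52 04 ce d7) = fb
m3: inner = H(38 6e a4 e7 57) = 88; tag = H(52 04 ce 88) = ac
m4: inner = H(38 6e a4 77 6a) = 2b; tag = H(52 04 ce 2b) = 4f ← matches

4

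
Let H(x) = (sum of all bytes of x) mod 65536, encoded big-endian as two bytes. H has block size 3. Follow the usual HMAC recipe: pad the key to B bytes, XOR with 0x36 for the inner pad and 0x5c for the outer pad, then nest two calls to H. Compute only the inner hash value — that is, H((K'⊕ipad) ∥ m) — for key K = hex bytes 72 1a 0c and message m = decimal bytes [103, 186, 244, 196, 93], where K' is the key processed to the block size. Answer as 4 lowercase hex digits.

Key hex bytes 72 1a 0c is exactly B = 3 bytes: K' = 72 1a 0c.
K' ⊕ ipad = 44 2c 3a.
Inner input = 44 2c 3a ∥ 67 ba f4 c4 5d.
Inner hash: sum = 68+44+58+103+186+244+196+93 = 992 → 03 e0.

03e0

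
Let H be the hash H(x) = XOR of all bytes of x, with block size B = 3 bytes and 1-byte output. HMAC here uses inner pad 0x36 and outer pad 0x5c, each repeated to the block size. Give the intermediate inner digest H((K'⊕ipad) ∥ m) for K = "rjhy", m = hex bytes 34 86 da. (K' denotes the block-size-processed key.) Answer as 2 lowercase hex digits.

Key "rjhy" = 72 6a 68 79 is 4 bytes > B = 3, so hash it first: H(key) = 09, then zero-pad to 3 bytes: K' = 09 00 00.
K' ⊕ ipad = 3f 36 36.
Inner input = 3f 36 36 ∥ 34 86 da.
Inner hash: XOR 3f⊕36⊕36⊕34⊕86⊕da = 57.

57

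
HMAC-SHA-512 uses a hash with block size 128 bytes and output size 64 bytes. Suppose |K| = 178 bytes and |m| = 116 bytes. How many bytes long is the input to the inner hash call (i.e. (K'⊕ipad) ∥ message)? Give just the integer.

Key is 178 > 128 bytes, so it is hashed to 64 bytes then zero-padded to 128: |K'| = 128.
Inner input = (K'⊕ipad) ∥ m → 128 + 116 = 244 bytes.

244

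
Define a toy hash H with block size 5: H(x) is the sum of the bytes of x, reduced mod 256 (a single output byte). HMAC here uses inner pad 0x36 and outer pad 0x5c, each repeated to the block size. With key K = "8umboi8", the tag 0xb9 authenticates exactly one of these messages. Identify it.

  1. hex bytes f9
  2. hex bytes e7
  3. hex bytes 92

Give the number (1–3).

Key "8umboi8" = 38 75 6d 62 6f 69 38 is 7 bytes > B = 5, so hash it first: H(key) = 8c, then zero-pad to 5 bytes: K' = 8c 00 00 00 00.
K' ⊕ ipad = ba 36 36 36 36; K' ⊕ opad = d0 5c 5c 5c 5c.
m1: inner = H(ba 36 36 36 36 f9) = 8b; tag = H(d0 5c 5c 5c 5c 8b) = cb
m2: inner = H(ba 36 36 36 36 e7) = 79; tag = H(d0 5c 5c 5c 5c 79) = b9 ← matches
m3: inner = H(ba 36 36 36 36 92) = 24; tag = H(d0 5c 5c 5c 5c 24) = 64

2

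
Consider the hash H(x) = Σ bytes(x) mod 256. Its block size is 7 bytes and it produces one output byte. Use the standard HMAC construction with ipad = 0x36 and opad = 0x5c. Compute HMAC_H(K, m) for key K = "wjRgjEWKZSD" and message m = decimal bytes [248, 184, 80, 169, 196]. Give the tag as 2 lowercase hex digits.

43

Key "wjRgjEWKZSD" = 77 6a 52 67 6a 45 57 4b 5a 53 44 is 11 bytes > B = 7, so hash it first: H(key) = dc, then zero-pad to 7 bytes: K' = dc 00 00 00 00 00 00.
K' ⊕ ipad = ea 36 36 36 36 36 36.  K' ⊕ opad = 80 5c 5c 5c 5c 5c 5c.
Inner input = (K'⊕ipad) ∥ m = ea 36 36 36 36 36 36 ∥ f8 b8 50 a9 c4.
Inner hash: sum = 234+54+54+54+54+54+54+248+184+80+169+196 = 1435; mod 256 = 155 → 9b.
Outer input = (K'⊕opad) ∥ inner = 80 5c 5c 5c 5c 5c 5c ∥ 9b.
Outer hash (tag): sum = 128+92+92+92+92+92+92+155 = 835; mod 256 = 67 → 43.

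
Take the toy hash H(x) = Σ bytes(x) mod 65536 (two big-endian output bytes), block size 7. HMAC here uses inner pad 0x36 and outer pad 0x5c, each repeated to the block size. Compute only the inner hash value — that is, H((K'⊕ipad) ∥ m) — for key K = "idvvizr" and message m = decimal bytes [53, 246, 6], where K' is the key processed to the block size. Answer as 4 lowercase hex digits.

0351

Key "idvvizr" = 69 64 76 76 69 7a 72 is exactly B = 7 bytes: K' = 69 64 76 76 69 7a 72.
K' ⊕ ipad = 5f 52 40 40 5f 4c 44.
Inner input = 5f 52 40 40 5f 4c 44 ∥ 35 f6 06.
Inner hash: sum = 95+82+64+64+95+76+68+53+246+6 = 849 → 03 51.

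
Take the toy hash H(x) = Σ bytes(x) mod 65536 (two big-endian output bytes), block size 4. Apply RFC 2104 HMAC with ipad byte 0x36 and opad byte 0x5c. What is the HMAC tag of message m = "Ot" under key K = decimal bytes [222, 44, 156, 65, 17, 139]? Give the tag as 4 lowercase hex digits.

Key decimal bytes [222, 44, 156, 65, 17, 139] = de 2c 9c 41 11 8b is 6 bytes > B = 4, so hash it first: H(key) = 02 83, then zero-pad to 4 bytes: K' = 02 83 00 00.
K' ⊕ ipad = 34 b5 36 36.  K' ⊕ opad = 5e df 5c 5c.
Inner input = (K'⊕ipad) ∥ m = 34 b5 36 36 ∥ 4f 74.
Inner hash: sum = 52+181+54+54+79+116 = 536 → 02 18.
Outer input = (K'⊕opad) ∥ inner = 5e df 5c 5c ∥ 02 18.
Outer hash (tag): sum = 94+223+92+92+2+24 = 527 → 02 0f.

020f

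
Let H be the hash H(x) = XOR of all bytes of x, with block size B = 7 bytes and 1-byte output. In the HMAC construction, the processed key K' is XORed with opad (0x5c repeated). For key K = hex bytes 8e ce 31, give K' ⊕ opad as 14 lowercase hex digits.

Key hex bytes 8e ce 31 is 3 bytes ≤ B = 7; zero-pad to 7 bytes: K' = 8e ce 31 00 00 00 00.
XOR each byte with 0x5c: 8e⊕5c=d2, ce⊕5c=92, 31⊕5c=6d, 00⊕5c=5c, 00⊕5c=5c, 00⊕5c=5c, 00⊕5c=5c.

d2926d5c5c5c5c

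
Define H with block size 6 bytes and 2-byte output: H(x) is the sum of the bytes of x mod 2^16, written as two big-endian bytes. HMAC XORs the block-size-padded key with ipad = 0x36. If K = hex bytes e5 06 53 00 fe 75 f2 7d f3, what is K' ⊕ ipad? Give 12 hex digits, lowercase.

Key hex bytes e5 06 53 00 fe 75 f2 7d f3 is 9 bytes > B = 6, so hash it first: H(key) = 05 13, then zero-pad to 6 bytes: K' = 05 13 00 00 00 00.
XOR each byte with 0x36: 05⊕36=33, 13⊕36=25, 00⊕36=36, 00⊕36=36, 00⊕36=36, 00⊕36=36.

332536363636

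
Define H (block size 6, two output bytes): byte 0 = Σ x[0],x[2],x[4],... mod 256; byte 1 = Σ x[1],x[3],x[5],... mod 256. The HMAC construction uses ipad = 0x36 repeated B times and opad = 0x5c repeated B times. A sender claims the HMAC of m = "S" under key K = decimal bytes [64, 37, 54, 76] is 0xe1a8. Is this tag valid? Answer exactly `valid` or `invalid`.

valid

Key decimal bytes [64, 37, 54, 76] = 40 25 36 4c is 4 bytes ≤ B = 6; zero-pad to 6 bytes: K' = 40 25 36 4c 00 00.
K' ⊕ ipad = 76 13 00 7a 36 36; K' ⊕ opad = 1c 79 6a 10 5c 5c.
Inner hash: even-index sum = 255 mod 256 = 255; odd-index sum = 195 mod 256 = 195 → ff c3.
Outer hash (recomputed tag): even-index sum = 481 mod 256 = 225; odd-index sum = 424 mod 256 = 168 → e1 a8.
Recomputed tag = e1a8; claimed = e1a8 → match.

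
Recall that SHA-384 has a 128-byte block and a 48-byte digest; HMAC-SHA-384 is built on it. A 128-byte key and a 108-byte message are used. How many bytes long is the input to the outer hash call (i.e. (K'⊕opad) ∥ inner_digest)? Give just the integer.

Key is 128 ≤ 128 bytes, zero-padded: |K'| = 128.
Outer input = (K'⊕opad) ∥ H(inner) → 128 + 48 = 176 bytes.

176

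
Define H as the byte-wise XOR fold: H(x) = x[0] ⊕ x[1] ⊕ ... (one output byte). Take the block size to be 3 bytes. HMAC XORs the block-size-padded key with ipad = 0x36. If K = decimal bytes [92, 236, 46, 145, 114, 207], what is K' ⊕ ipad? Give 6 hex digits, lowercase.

Key decimal bytes [92, 236, 46, 145, 114, 207] = 5c ec 2e 91 72 cf is 6 bytes > B = 3, so hash it first: H(key) = b2, then zero-pad to 3 bytes: K' = b2 00 00.
XOR each byte with 0x36: b2⊕36=84, 00⊕36=36, 00⊕36=36.

843636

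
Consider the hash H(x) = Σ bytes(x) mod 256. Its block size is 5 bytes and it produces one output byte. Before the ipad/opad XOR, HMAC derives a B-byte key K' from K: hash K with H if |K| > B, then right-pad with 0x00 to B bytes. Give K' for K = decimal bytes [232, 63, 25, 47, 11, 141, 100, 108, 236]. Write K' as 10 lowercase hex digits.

c300000000

|K| = 9 > B = 5, so first hash the key.
H(K): sum = 232+63+25+47+11+141+100+108+236 = 963; mod 256 = 195 → c3.
Zero-pad H(K) = c3 to 5 bytes: K' = c3 00 00 00 00.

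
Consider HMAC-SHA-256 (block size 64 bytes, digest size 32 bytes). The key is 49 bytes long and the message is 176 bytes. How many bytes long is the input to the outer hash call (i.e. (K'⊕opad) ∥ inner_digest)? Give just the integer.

96

Key is 49 ≤ 64 bytes, zero-padded: |K'| = 64.
Outer input = (K'⊕opad) ∥ H(inner) → 64 + 32 = 96 bytes.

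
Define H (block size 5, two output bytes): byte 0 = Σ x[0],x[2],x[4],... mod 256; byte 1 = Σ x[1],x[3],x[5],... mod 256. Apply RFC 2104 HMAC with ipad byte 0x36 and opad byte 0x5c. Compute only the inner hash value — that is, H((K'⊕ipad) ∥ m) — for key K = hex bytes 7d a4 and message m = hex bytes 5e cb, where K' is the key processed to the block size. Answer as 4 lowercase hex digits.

8226

Key hex bytes 7d a4 is 2 bytes ≤ B = 5; zero-pad to 5 bytes: K' = 7d a4 00 00 00.
K' ⊕ ipad = 4b 92 36 36 36.
Inner input = 4b 92 36 36 36 ∥ 5e cb.
Inner hash: even-index sum = 386 mod 256 = 130; odd-index sum = 294 mod 256 = 38 → 82 26.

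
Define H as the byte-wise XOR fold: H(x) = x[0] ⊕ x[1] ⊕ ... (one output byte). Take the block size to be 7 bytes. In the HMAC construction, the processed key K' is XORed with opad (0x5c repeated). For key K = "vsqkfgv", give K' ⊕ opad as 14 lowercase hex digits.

Key "vsqkfgv" = 76 73 71 6b 66 67 76 is exactly B = 7 bytes: K' = 76 73 71 6b 66 67 76.
XOR each byte with 0x5c: 76⊕5c=2a, 73⊕5c=2f, 71⊕5c=2d, 6b⊕5c=37, 66⊕5c=3a, 67⊕5c=3b, 76⊕5c=2a.

2a2f2d373a3b2a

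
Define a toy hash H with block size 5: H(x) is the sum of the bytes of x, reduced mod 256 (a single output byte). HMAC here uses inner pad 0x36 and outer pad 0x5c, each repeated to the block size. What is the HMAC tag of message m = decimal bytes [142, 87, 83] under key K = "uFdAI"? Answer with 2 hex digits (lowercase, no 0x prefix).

e0

Key "uFdAI" = 75 46 64 41 49 is exactly B = 5 bytes: K' = 75 46 64 41 49.
K' ⊕ ipad = 43 70 52 77 7f.  K' ⊕ opad = 29 1a 38 1d 15.
Inner input = (K'⊕ipad) ∥ m = 43 70 52 77 7f ∥ 8e 57 53.
Inner hash: sum = 67+112+82+119+127+142+87+83 = 819; mod 256 = 51 → 33.
Outer input = (K'⊕opad) ∥ inner = 29 1a 38 1d 15 ∥ 33.
Outer hash (tag): sum = 41+26+56+29+21+51 = 224 → e0.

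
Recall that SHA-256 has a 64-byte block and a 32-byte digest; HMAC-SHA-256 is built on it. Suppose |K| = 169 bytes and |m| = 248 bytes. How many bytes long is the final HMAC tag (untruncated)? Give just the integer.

The tag is one SHA-256 digest: 32 bytes.

32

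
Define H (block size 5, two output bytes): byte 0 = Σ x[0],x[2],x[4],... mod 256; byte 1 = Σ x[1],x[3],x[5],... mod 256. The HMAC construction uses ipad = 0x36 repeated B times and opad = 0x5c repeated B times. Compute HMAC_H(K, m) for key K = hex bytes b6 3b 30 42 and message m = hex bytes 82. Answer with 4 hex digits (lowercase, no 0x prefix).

Key hex bytes b6 3b 30 42 is 4 bytes ≤ B = 5; zero-pad to 5 bytes: K' = b6 3b 30 42 00.
K' ⊕ ipad = 80 0d 06 74 36.  K' ⊕ opad = ea 67 6c 1e 5c.
Inner input = (K'⊕ipad) ∥ m = 80 0d 06 74 36 ∥ 82.
Inner hash: even-index sum = 188 mod 256 = 188; odd-index sum = 259 mod 256 = 3 → bc 03.
Outer input = (K'⊕opad) ∥ inner = ea 67 6c 1e 5c ∥ bc 03.
Outer hash (tag): even-index sum = 437 mod 256 = 181; odd-index sum = 321 mod 256 = 65 → b5 41.

b541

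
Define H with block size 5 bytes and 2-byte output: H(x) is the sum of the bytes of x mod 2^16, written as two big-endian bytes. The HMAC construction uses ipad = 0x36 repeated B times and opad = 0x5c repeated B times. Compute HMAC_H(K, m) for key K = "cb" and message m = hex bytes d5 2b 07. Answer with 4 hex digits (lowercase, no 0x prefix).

Key "cb" = 63 62 is 2 bytes ≤ B = 5; zero-pad to 5 bytes: K' = 63 62 00 00 00.
K' ⊕ ipad = 55 54 36 36 36.  K' ⊕ opad = 3f 3e 5c 5c 5c.
Inner input = (K'⊕ipad) ∥ m = 55 54 36 36 36 ∥ d5 2b 07.
Inner hash: sum = 85+84+54+54+54+213+43+7 = 594 → 02 52.
Outer input = (K'⊕opad) ∥ inner = 3f 3e 5c 5c 5c ∥ 02 52.
Outer hash (tag): sum = 63+62+92+92+92+2+82 = 485 → 01 e5.

01e5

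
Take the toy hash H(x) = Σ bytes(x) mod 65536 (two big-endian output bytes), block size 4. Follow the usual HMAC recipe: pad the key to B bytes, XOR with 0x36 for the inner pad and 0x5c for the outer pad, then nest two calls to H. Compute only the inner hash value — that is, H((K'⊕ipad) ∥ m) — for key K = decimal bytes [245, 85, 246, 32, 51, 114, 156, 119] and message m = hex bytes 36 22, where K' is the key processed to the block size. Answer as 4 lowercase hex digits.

0124

Key decimal bytes [245, 85, 246, 32, 51, 114, 156, 119] = f5 55 f6 20 33 72 9c 77 is 8 bytes > B = 4, so hash it first: H(key) = 04 18, then zero-pad to 4 bytes: K' = 04 18 00 00.
K' ⊕ ipad = 32 2e 36 36.
Inner input = 32 2e 36 36 ∥ 36 22.
Inner hash: sum = 50+46+54+54+54+34 = 292 → 01 24.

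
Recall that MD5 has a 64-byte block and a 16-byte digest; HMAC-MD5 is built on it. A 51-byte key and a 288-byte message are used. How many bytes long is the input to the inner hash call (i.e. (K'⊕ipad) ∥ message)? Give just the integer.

Key is 51 ≤ 64 bytes, zero-padded: |K'| = 64.
Inner input = (K'⊕ipad) ∥ m → 64 + 288 = 352 bytes.

352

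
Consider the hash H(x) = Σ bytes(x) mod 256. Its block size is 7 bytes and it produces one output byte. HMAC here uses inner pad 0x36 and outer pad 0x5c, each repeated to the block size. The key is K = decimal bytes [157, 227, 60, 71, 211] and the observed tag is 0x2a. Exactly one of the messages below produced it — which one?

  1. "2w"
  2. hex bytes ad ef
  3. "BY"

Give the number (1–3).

2

Key decimal bytes [157, 227, 60, 71, 211] = 9d e3 3c 47 d3 is 5 bytes ≤ B = 7; zero-pad to 7 bytes: K' = 9d e3 3c 47 d3 00 00.
K' ⊕ ipad = ab d5 0a 71 e5 36 36; K' ⊕ opad = c1 bf 60 1b 8f 5c 5c.
m1: inner = H(ab d5 0a 71 e5 36 36 32 77) = f5; tag = H(c1 bf 60 1b 8f 5c 5c f5) = 37
m2: inner = H(ab d5 0a 71 e5 36 36 ad ef) = e8; tag = H(c1 bf 60 1b 8f 5c 5c e8) = 2a ← matches
m3: inner = H(ab d5 0a 71 e5 36 36 42 59) = e7; tag = H(c1 bf 60 1b 8f 5c 5c e7) = 29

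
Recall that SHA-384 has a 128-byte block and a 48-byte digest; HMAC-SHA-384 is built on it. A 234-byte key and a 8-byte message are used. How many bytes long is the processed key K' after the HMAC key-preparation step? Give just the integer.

128

Key is 234 > 128 bytes, so it is hashed to 48 bytes then zero-padded to 128: |K'| = 128.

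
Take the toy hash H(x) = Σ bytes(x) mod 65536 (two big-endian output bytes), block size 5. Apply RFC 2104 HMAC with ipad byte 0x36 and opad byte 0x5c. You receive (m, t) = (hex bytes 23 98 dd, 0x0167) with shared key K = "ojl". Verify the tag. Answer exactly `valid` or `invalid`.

valid

Key "ojl" = 6f 6a 6c is 3 bytes ≤ B = 5; zero-pad to 5 bytes: K' = 6f 6a 6c 00 00.
K' ⊕ ipad = 59 5c 5a 36 36; K' ⊕ opad = 33 36 30 5c 5c.
Inner hash: sum = 89+92+90+54+54+35+152+221 = 787 → 03 13.
Outer hash (recomputed tag): sum = 51+54+48+92+92+3+19 = 359 → 01 67.
Recomputed tag = 0167; claimed = 0167 → match.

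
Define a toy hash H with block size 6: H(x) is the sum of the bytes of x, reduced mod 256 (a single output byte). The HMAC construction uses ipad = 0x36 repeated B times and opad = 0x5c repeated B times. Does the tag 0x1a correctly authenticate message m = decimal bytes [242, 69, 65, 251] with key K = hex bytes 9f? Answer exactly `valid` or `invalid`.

Key hex bytes 9f is 1 byte ≤ B = 6; zero-pad to 6 bytes: K' = 9f 00 00 00 00 00.
K' ⊕ ipad = a9 36 36 36 36 36; K' ⊕ opad = c3 5c 5c 5c 5c 5c.
Inner hash: sum = 169+54+54+54+54+54+242+69+65+251 = 1066; mod 256 = 42 → 2a.
Outer hash (recomputed tag): sum = 195+92+92+92+92+92+42 = 697; mod 256 = 185 → b9.
Recomputed tag = b9; claimed = 1a → mismatch.

invalid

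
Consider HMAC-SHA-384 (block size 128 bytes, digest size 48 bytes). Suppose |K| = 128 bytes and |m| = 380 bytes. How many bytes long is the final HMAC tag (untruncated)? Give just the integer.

48

The tag is one SHA-384 digest: 48 bytes.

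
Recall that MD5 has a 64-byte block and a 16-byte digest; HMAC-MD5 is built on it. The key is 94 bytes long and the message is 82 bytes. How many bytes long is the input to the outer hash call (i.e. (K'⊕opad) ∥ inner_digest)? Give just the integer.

Key is 94 > 64 bytes, so it is hashed to 16 bytes then zero-padded to 64: |K'| = 64.
Outer input = (K'⊕opad) ∥ H(inner) → 64 + 16 = 80 bytes.

80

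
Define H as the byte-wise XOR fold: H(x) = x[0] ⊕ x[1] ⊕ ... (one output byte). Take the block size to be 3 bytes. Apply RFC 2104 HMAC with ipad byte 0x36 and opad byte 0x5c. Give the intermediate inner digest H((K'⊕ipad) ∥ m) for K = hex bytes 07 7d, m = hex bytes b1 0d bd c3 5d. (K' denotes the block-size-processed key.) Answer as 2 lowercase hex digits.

d3

Key hex bytes 07 7d is 2 bytes ≤ B = 3; zero-pad to 3 bytes: K' = 07 7d 00.
K' ⊕ ipad = 31 4b 36.
Inner input = 31 4b 36 ∥ b1 0d bd c3 5d.
Inner hash: XOR 31⊕4b⊕36⊕b1⊕0d⊕bd⊕c3⊕5d = d3.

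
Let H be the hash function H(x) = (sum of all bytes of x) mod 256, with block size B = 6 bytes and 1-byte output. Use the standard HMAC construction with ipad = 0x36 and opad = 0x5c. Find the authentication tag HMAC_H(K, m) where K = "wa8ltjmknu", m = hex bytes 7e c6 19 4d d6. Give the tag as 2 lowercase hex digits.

Key "wa8ltjmknu" = 77 61 38 6c 74 6a 6d 6b 6e 75 is 10 bytes > B = 6, so hash it first: H(key) = 15, then zero-pad to 6 bytes: K' = 15 00 00 00 00 00.
K' ⊕ ipad = 23 36 36 36 36 36.  K' ⊕ opad = 49 5c 5c 5c 5c 5c.
Inner input = (K'⊕ipad) ∥ m = 23 36 36 36 36 36 ∥ 7e c6 19 4d d6.
Inner hash: sum = 35+54+54+54+54+54+126+198+25+77+214 = 945; mod 256 = 177 → b1.
Outer input = (K'⊕opad) ∥ inner = 49 5c 5c 5c 5c 5c ∥ b1.
Outer hash (tag): sum = 73+92+92+92+92+92+177 = 710; mod 256 = 198 → c6.

c6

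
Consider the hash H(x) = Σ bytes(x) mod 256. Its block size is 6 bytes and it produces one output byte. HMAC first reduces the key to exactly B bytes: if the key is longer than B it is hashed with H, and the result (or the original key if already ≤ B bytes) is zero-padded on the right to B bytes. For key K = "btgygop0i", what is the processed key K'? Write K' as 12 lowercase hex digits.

|K| = 9 > B = 6, so first hash the key.
H(K): sum = 98+116+103+121+103+111+112+48+105 = 917; mod 256 = 149 → 95.
Zero-pad H(K) = 95 to 6 bytes: K' = 95 00 00 00 00 00.

950000000000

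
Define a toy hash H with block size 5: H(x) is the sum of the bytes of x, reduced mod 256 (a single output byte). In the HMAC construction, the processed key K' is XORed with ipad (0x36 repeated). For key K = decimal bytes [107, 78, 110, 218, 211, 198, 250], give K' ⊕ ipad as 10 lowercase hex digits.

Key decimal bytes [107, 78, 110, 218, 211, 198, 250] = 6b 4e 6e da d3 c6 fa is 7 bytes > B = 5, so hash it first: H(key) = 94, then zero-pad to 5 bytes: K' = 94 00 00 00 00.
XOR each byte with 0x36: 94⊕36=a2, 00⊕36=36, 00⊕36=36, 00⊕36=36, 00⊕36=36.

a236363636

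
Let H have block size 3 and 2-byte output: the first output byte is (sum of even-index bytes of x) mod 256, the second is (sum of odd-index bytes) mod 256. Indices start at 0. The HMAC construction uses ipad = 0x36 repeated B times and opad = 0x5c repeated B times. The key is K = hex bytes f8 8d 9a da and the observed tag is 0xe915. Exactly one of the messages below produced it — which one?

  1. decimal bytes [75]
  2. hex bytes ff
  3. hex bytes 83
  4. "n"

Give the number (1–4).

Key hex bytes f8 8d 9a da is 4 bytes > B = 3, so hash it first: H(key) = 92 67, then zero-pad to 3 bytes: K' = 92 67 00.
K' ⊕ ipad = a4 51 36; K' ⊕ opad = ce 3b 5c.
m1: inner = H(a4 51 36 4b) = da 9c; tag = H(ce 3b 5c da 9c) = c615
m2: inner = H(a4 51 36 ff) = da 50; tag = H(ce 3b 5c da 50) = 7a15
m3: inner = H(a4 51 36 83) = da d4; tag = H(ce 3b 5c da d4) = fe15
m4: inner = H(a4 51 36 6e) = da bf; tag = H(ce 3b 5c da bf) = e915 ← matches

4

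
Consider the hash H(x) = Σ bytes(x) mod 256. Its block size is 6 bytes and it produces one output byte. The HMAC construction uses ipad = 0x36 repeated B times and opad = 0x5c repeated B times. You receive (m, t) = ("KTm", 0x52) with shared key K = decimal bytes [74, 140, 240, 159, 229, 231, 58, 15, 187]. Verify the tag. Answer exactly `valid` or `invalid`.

valid

Key decimal bytes [74, 140, 240, 159, 229, 231, 58, 15, 187] = 4a 8c f0 9f e5 e7 3a 0f bb is 9 bytes > B = 6, so hash it first: H(key) = 35, then zero-pad to 6 bytes: K' = 35 00 00 00 00 00.
K' ⊕ ipad = 03 36 36 36 36 36; K' ⊕ opad = 69 5c 5c 5c 5c 5c.
Inner hash: sum = 3+54+54+54+54+54+75+84+109 = 541; mod 256 = 29 → 1d.
Outer hash (recomputed tag): sum = 105+92+92+92+92+92+29 = 594; mod 256 = 82 → 52.
Recomputed tag = 52; claimed = 52 → match.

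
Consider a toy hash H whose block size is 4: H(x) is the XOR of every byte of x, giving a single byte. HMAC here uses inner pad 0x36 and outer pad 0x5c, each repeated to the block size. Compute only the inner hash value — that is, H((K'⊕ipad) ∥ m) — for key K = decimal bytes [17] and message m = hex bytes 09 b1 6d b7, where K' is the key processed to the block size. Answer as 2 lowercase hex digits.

73

Key decimal bytes [17] = 11 is 1 byte ≤ B = 4; zero-pad to 4 bytes: K' = 11 00 00 00.
K' ⊕ ipad = 27 36 36 36.
Inner input = 27 36 36 36 ∥ 09 b1 6d b7.
Inner hash: XOR 27⊕36⊕36⊕36⊕09⊕b1⊕6d⊕b7 = 73.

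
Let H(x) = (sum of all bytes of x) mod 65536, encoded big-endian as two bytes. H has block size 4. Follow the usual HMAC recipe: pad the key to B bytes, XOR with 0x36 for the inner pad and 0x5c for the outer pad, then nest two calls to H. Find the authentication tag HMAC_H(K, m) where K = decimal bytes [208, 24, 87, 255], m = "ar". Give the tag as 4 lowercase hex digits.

0192

Key decimal bytes [208, 24, 87, 255] = d0 18 57 ff is exactly B = 4 bytes: K' = d0 18 57 ff.
K' ⊕ ipad = e6 2e 61 c9.  K' ⊕ opad = 8c 44 0b a3.
Inner input = (K'⊕ipad) ∥ m = e6 2e 61 c9 ∥ 61 72.
Inner hash: sum = 230+46+97+201+97+114 = 785 → 03 11.
Outer input = (K'⊕opad) ∥ inner = 8c 44 0b a3 ∥ 03 11.
Outer hash (tag): sum = 140+68+11+163+3+17 = 402 → 01 92.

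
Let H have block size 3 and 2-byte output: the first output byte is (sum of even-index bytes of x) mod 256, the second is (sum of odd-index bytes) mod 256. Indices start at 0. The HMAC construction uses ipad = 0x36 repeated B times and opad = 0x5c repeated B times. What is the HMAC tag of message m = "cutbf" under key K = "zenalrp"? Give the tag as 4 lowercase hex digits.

Key "zenalrp" = 7a 65 6e 61 6c 72 70 is 7 bytes > B = 3, so hash it first: H(key) = c4 38, then zero-pad to 3 bytes: K' = c4 38 00.
K' ⊕ ipad = f2 0e 36.  K' ⊕ opad = 98 64 5c.
Inner input = (K'⊕ipad) ∥ m = f2 0e 36 ∥ 63 75 74 62 66.
Inner hash: even-index sum = 511 mod 256 = 255; odd-index sum = 331 mod 256 = 75 → ff 4b.
Outer input = (K'⊕opad) ∥ inner = 98 64 5c ∥ ff 4b.
Outer hash (tag): even-index sum = 319 mod 256 = 63; odd-index sum = 355 mod 256 = 99 → 3f 63.

3f63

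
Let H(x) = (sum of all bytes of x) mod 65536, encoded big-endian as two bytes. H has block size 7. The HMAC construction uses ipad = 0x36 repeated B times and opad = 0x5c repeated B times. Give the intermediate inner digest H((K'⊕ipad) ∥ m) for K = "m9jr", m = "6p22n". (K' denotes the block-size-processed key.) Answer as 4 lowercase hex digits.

Key "m9jr" = 6d 39 6a 72 is 4 bytes ≤ B = 7; zero-pad to 7 bytes: K' = 6d 39 6a 72 00 00 00.
K' ⊕ ipad = 5b 0f 5c 44 36 36 36.
Inner input = 5b 0f 5c 44 36 36 36 ∥ 36 70 32 32 6e.
Inner hash: sum = 91+15+92+68+54+54+54+54+112+50+50+110 = 804 → 03 24.

0324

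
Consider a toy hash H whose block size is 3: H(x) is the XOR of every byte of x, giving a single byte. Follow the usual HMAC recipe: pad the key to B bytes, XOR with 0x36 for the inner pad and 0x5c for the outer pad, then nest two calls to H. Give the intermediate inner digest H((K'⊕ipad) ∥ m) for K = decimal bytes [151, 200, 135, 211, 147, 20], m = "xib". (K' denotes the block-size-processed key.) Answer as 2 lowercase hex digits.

c9

Key decimal bytes [151, 200, 135, 211, 147, 20] = 97 c8 87 d3 93 14 is 6 bytes > B = 3, so hash it first: H(key) = 8c, then zero-pad to 3 bytes: K' = 8c 00 00.
K' ⊕ ipad = ba 36 36.
Inner input = ba 36 36 ∥ 78 69 62.
Inner hash: XOR ba⊕36⊕36⊕78⊕69⊕62 = c9.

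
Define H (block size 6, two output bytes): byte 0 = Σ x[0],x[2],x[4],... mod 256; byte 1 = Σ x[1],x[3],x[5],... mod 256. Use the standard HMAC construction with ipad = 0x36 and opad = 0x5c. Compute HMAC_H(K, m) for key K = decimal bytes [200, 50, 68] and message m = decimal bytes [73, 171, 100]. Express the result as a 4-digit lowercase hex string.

5b41

Key decimal bytes [200, 50, 68] = c8 32 44 is 3 bytes ≤ B = 6; zero-pad to 6 bytes: K' = c8 32 44 00 00 00.
K' ⊕ ipad = fe 04 72 36 36 36.  K' ⊕ opad = 94 6e 18 5c 5c 5c.
Inner input = (K'⊕ipad) ∥ m = fe 04 72 36 36 36 ∥ 49 ab 64.
Inner hash: even-index sum = 595 mod 256 = 83; odd-index sum = 283 mod 256 = 27 → 53 1b.
Outer input = (K'⊕opad) ∥ inner = 94 6e 18 5c 5c 5c ∥ 53 1b.
Outer hash (tag): even-index sum = 347 mod 256 = 91; odd-index sum = 321 mod 256 = 65 → 5b 41.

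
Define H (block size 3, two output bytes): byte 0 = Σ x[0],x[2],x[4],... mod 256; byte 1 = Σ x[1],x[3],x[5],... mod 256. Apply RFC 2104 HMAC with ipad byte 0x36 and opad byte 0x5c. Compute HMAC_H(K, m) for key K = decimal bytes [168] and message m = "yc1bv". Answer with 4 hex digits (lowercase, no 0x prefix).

Key decimal bytes [168] = a8 is 1 byte ≤ B = 3; zero-pad to 3 bytes: K' = a8 00 00.
K' ⊕ ipad = 9e 36 36.  K' ⊕ opad = f4 5c 5c.
Inner input = (K'⊕ipad) ∥ m = 9e 36 36 ∥ 79 63 31 62 76.
Inner hash: even-index sum = 409 mod 256 = 153; odd-index sum = 342 mod 256 = 86 → 99 56.
Outer input = (K'⊕opad) ∥ inner = f4 5c 5c ∥ 99 56.
Outer hash (tag): even-index sum = 422 mod 256 = 166; odd-index sum = 245 mod 256 = 245 → a6 f5.

a6f5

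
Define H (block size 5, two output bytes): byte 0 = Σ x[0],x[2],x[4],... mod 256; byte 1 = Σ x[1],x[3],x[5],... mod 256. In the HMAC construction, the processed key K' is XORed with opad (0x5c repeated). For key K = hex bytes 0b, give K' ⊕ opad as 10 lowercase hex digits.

Key hex bytes 0b is 1 byte ≤ B = 5; zero-pad to 5 bytes: K' = 0b 00 00 00 00.
XOR each byte with 0x5c: 0b⊕5c=57, 00⊕5c=5c, 00⊕5c=5c, 00⊕5c=5c, 00⊕5c=5c.

575c5c5c5c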